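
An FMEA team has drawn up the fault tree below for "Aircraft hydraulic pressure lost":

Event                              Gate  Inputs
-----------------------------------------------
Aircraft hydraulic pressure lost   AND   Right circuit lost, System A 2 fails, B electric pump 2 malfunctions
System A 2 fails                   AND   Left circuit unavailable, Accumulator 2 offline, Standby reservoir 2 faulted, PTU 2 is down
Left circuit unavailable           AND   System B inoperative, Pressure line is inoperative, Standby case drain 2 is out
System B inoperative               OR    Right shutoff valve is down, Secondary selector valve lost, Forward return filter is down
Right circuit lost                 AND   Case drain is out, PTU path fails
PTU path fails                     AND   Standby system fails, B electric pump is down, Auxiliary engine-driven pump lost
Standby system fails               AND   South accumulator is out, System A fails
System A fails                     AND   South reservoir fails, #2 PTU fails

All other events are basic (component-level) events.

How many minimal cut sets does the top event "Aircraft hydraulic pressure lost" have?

3

System A fails [AND]: one cut set from each child combined → 1 × 1 = 1 cut set(s).
Standby system fails [AND]: one cut set from each child combined → 1 × 1 = 1 cut set(s).
PTU path fails [AND]: one cut set from each child combined → 1 × 1 × 1 = 1 cut set(s).
Right circuit lost [AND]: one cut set from each child combined → 1 × 1 = 1 cut set(s).
System B inoperative [OR]: union of children's cut sets → 3 cut set(s).
Left circuit unavailable [AND]: one cut set from each child combined → 3 × 1 × 1 = 3 cut set(s).
System A 2 fails [AND]: one cut set from each child combined → 3 × 1 × 1 × 1 = 3 cut set(s).
Aircraft hydraulic pressure lost [AND]: one cut set from each child combined → 1 × 3 × 1 = 3 cut set(s).
Minimal cut sets: {#2 PTU fails, Accumulator 2 offline, Auxiliary engine-driven pump lost, B electric pump 2 malfunctions, B electric pump is down, Case drain is out, PTU 2 is down, Pressure line is inoperative, Right shutoff valve is down, South accumulator is out, South reservoir fails, Standby case drain 2 is out, Standby reservoir 2 faulted}; {#2 PTU fails, Accumulator 2 offline, Auxiliary engine-driven pump lost, B electric pump 2 malfunctions, B electric pump is down, Case drain is out, PTU 2 is down, Pressure line is inoperative, Secondary selector valve lost, South accumulator is out, South reservoir fails, Standby case drain 2 is out, Standby reservoir 2 faulted}; {#2 PTU fails, Accumulator 2 offline, Auxiliary engine-driven pump lost, B electric pump 2 malfunctions, B electric pump is down, Case drain is out, Forward return filter is down, PTU 2 is down, Pressure line is inoperative, South accumulator is out, South reservoir fails, Standby case drain 2 is out, Standby reservoir 2 faulted}.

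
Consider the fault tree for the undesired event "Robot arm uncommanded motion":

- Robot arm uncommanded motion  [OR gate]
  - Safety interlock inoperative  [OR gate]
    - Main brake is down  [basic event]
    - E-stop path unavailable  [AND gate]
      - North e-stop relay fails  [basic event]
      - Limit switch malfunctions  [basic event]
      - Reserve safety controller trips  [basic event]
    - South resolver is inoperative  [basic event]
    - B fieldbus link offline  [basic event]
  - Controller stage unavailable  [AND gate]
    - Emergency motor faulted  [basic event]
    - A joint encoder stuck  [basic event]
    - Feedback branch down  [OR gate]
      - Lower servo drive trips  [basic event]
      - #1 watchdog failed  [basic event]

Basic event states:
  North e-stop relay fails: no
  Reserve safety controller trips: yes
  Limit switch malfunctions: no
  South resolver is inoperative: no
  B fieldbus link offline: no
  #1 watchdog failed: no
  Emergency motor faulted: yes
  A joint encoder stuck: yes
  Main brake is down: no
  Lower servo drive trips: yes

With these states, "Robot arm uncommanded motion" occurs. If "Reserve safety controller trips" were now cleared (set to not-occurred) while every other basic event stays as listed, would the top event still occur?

Yes

Counterfactual: set "Reserve safety controller trips" to not occurred.
E-stop path unavailable [AND]: North e-stop relay fails=not, Limit switch malfunctions=not, Reserve safety controller trips=not → not all inputs occur → does not occur.
Safety interlock inoperative [OR]: Main brake is down=not, E-stop path unavailable=not, South resolver is inoperative=not, B fieldbus link offline=not → no input occurs → does not occur.
Feedback branch down [OR]: Lower servo drive trips=occurs, #1 watchdog failed=not → at least one input occurs → occurs.
Controller stage unavailable [AND]: Emergency motor faulted=occurs, A joint encoder stuck=occurs, Feedback branch down=occurs → all inputs occur → occurs.
Robot arm uncommanded motion [OR]: Safety interlock inoperative=not, Controller stage unavailable=occurs → at least one input occurs → occurs.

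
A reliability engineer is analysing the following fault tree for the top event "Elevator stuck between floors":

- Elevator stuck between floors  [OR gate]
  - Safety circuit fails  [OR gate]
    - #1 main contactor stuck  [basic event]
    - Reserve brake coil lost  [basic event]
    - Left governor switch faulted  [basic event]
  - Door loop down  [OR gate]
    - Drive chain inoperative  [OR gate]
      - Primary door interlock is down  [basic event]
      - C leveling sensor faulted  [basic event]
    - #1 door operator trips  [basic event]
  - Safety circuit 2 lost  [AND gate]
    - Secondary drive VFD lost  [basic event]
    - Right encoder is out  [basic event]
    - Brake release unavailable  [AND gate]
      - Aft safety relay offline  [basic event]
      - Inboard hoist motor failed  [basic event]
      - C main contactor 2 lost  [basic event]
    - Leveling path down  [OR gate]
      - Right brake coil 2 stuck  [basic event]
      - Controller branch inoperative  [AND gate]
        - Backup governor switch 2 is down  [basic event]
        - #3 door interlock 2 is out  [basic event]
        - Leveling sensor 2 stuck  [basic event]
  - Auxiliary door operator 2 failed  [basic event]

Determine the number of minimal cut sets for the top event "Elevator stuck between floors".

Safety circuit fails [OR]: union of children's cut sets → 3 cut set(s).
Drive chain inoperative [OR]: union of children's cut sets → 2 cut set(s).
Door loop down [OR]: union of children's cut sets → 3 cut set(s).
Brake release unavailable [AND]: one cut set from each child combined → 1 × 1 × 1 = 1 cut set(s).
Controller branch inoperative [AND]: one cut set from each child combined → 1 × 1 × 1 = 1 cut set(s).
Leveling path down [OR]: union of children's cut sets → 2 cut set(s).
Safety circuit 2 lost [AND]: one cut set from each child combined → 1 × 1 × 1 × 2 = 2 cut set(s).
Elevator stuck between floors [OR]: union of children's cut sets → 9 cut set(s).
Minimal cut sets: {#1 main contactor stuck}; {Reserve brake coil lost}; {Left governor switch faulted}; {Primary door interlock is down}; {C leveling sensor faulted}; {#1 door operator trips}; {Aft safety relay offline, C main contactor 2 lost, Inboard hoist motor failed, Right brake coil 2 stuck, Right encoder is out, Secondary drive VFD lost}; {#3 door interlock 2 is out, Aft safety relay offline, Backup governor switch 2 is down, C main contactor 2 lost, Inboard hoist motor failed, Leveling sensor 2 stuck, Right encoder is out, Secondary drive VFD lost}; {Auxiliary door operator 2 failed}.

9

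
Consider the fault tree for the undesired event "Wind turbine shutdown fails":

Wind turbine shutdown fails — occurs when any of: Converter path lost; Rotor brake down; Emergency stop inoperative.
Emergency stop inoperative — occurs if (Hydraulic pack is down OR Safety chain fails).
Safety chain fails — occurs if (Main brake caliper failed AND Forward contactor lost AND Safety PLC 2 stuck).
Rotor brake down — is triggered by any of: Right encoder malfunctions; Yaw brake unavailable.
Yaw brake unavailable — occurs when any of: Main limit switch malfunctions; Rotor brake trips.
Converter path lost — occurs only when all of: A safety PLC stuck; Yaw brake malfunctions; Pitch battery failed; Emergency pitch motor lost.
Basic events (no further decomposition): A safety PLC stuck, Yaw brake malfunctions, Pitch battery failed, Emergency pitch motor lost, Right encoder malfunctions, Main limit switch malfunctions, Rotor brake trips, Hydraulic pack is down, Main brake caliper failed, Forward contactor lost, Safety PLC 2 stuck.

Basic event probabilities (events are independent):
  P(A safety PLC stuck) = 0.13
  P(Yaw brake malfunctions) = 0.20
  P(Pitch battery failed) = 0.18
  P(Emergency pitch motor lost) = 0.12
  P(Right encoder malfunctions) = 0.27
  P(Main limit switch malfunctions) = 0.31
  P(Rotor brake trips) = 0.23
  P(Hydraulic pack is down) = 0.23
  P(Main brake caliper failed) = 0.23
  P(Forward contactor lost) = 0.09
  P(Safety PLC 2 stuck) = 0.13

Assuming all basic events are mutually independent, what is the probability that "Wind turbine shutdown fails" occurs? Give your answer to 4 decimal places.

P(Converter path lost) [AND] = 0.13 × 0.20 × 0.18 × 0.12 = 0.000562
P(Yaw brake unavailable) [OR] = 1 − (1−0.31) × (1−0.23) = 0.468700
P(Rotor brake down) [OR] = 1 − (1−0.27) × (1−0.468700) = 0.612151
P(Safety chain fails) [AND] = 0.23 × 0.09 × 0.13 = 0.002691
P(Emergency stop inoperative) [OR] = 1 − (1−0.23) × (1−0.002691) = 0.232072
P(Wind turbine shutdown fails) [OR] = 1 − (1−0.000562) × (1−0.612151) × (1−0.232072) = 0.702327
Rounded to 4 decimal places: P(Wind turbine shutdown fails) ≈ 0.7023.

0.7023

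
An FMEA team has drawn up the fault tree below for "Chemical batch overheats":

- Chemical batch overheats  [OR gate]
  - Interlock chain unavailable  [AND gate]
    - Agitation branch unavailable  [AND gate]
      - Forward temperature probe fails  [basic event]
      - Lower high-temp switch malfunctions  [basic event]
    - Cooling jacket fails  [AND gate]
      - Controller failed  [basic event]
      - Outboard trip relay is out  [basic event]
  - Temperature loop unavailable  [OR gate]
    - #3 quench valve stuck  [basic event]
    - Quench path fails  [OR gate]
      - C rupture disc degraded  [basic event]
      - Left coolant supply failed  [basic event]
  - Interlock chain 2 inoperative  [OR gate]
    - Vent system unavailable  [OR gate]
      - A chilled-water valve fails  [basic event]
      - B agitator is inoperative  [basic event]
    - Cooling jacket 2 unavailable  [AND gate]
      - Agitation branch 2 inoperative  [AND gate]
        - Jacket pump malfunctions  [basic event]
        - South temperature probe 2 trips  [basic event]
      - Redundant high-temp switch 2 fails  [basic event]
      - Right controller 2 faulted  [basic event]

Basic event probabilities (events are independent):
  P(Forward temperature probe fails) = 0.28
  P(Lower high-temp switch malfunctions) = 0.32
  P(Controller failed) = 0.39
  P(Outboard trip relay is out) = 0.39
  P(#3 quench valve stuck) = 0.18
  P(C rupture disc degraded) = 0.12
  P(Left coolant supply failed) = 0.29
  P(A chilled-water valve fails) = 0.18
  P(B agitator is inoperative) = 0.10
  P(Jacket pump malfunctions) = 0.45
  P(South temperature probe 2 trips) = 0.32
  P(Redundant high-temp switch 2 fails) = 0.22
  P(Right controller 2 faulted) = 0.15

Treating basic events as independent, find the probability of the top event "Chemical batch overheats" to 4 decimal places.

P(Agitation branch unavailable) [AND] = 0.28 × 0.32 = 0.089600
P(Cooling jacket fails) [AND] = 0.39 × 0.39 = 0.152100
P(Interlock chain unavailable) [AND] = 0.089600 × 0.152100 = 0.013628
P(Quench path fails) [OR] = 1 − (1−0.12) × (1−0.29) = 0.375200
P(Temperature loop unavailable) [OR] = 1 − (1−0.18) × (1−0.375200) = 0.487664
P(Vent system unavailable) [OR] = 1 − (1−0.18) × (1−0.10) = 0.262000
P(Agitation branch 2 inoperative) [AND] = 0.45 × 0.32 = 0.144000
P(Cooling jacket 2 unavailable) [AND] = 0.144000 × 0.22 × 0.15 = 0.004752
P(Interlock chain 2 inoperative) [OR] = 1 − (1−0.262000) × (1−0.004752) = 0.265507
P(Chemical batch overheats) [OR] = 1 − (1−0.013628) × (1−0.487664) × (1−0.265507) = 0.628821
Rounded to 4 decimal places: P(Chemical batch overheats) ≈ 0.6288.

0.6288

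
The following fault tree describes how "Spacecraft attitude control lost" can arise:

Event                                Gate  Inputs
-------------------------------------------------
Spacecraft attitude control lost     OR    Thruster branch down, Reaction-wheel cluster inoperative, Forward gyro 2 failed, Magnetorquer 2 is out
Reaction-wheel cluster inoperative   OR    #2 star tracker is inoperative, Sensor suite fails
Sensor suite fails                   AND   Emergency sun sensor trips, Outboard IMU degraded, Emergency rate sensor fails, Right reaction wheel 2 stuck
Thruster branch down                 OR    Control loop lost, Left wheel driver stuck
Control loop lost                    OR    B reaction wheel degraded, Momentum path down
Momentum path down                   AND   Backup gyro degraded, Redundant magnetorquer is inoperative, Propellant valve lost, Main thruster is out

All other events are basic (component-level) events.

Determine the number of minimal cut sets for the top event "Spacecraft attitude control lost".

Momentum path down [AND]: one cut set from each child combined → 1 × 1 × 1 × 1 = 1 cut set(s).
Control loop lost [OR]: union of children's cut sets → 2 cut set(s).
Thruster branch down [OR]: union of children's cut sets → 3 cut set(s).
Sensor suite fails [AND]: one cut set from each child combined → 1 × 1 × 1 × 1 = 1 cut set(s).
Reaction-wheel cluster inoperative [OR]: union of children's cut sets → 2 cut set(s).
Spacecraft attitude control lost [OR]: union of children's cut sets → 7 cut set(s).
Minimal cut sets: {B reaction wheel degraded}; {Backup gyro degraded, Main thruster is out, Propellant valve lost, Redundant magnetorquer is inoperative}; {Left wheel driver stuck}; {#2 star tracker is inoperative}; {Emergency rate sensor fails, Emergency sun sensor trips, Outboard IMU degraded, Right reaction wheel 2 stuck}; {Forward gyro 2 failed}; {Magnetorquer 2 is out}.

7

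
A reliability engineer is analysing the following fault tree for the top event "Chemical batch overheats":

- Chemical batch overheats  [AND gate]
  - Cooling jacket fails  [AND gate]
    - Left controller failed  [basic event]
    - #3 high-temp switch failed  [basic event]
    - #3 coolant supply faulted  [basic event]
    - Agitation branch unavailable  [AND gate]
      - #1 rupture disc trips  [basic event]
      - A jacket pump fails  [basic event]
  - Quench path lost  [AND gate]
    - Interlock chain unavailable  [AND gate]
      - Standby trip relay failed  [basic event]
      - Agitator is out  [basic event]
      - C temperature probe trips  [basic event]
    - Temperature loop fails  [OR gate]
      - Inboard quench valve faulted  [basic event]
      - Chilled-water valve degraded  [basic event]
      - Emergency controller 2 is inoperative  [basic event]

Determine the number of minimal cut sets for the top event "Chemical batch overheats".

Agitation branch unavailable [AND]: one cut set from each child combined → 1 × 1 = 1 cut set(s).
Cooling jacket fails [AND]: one cut set from each child combined → 1 × 1 × 1 × 1 = 1 cut set(s).
Interlock chain unavailable [AND]: one cut set from each child combined → 1 × 1 × 1 = 1 cut set(s).
Temperature loop fails [OR]: union of children's cut sets → 3 cut set(s).
Quench path lost [AND]: one cut set from each child combined → 1 × 3 = 3 cut set(s).
Chemical batch overheats [AND]: one cut set from each child combined → 1 × 3 = 3 cut set(s).
Minimal cut sets: {#1 rupture disc trips, #3 coolant supply faulted, #3 high-temp switch failed, A jacket pump fails, Agitator is out, C temperature probe trips, Inboard quench valve faulted, Left controller failed, Standby trip relay failed}; {#1 rupture disc trips, #3 coolant supply faulted, #3 high-temp switch failed, A jacket pump fails, Agitator is out, C temperature probe trips, Chilled-water valve degraded, Left controller failed, Standby trip relay failed}; {#1 rupture disc trips, #3 coolant supply faulted, #3 high-temp switch failed, A jacket pump fails, Agitator is out, C temperature probe trips, Emergency controller 2 is inoperative, Left controller failed, Standby trip relay failed}.

3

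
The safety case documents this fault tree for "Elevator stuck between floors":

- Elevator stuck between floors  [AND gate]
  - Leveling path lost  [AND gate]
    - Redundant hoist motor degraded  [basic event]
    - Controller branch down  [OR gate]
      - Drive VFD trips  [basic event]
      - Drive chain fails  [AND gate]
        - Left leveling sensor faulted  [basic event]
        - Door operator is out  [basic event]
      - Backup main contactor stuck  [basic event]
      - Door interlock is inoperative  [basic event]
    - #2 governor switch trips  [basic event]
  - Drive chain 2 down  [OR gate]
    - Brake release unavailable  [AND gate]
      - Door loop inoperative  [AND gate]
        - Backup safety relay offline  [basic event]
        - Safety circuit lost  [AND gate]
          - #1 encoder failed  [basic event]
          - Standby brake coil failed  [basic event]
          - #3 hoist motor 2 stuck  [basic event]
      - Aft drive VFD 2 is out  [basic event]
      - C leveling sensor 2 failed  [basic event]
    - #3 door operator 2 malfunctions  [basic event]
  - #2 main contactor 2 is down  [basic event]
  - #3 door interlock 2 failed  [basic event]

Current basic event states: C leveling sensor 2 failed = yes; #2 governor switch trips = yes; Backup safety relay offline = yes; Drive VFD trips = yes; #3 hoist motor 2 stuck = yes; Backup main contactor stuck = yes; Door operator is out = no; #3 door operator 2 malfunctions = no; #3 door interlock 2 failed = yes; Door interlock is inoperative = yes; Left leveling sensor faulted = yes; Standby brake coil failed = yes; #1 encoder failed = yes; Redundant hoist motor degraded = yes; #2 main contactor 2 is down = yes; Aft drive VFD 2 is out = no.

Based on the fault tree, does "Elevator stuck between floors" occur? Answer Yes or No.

Drive chain fails [AND]: Left leveling sensor faulted=occurs, Door operator is out=not → not all inputs occur → does not occur.
Controller branch down [OR]: Drive VFD trips=occurs, Drive chain fails=not, Backup main contactor stuck=occurs, Door interlock is inoperative=occurs → at least one input occurs → occurs.
Leveling path lost [AND]: Redundant hoist motor degraded=occurs, Controller branch down=occurs, #2 governor switch trips=occurs → all inputs occur → occurs.
Safety circuit lost [AND]: #1 encoder failed=occurs, Standby brake coil failed=occurs, #3 hoist motor 2 stuck=occurs → all inputs occur → occurs.
Door loop inoperative [AND]: Backup safety relay offline=occurs, Safety circuit lost=occurs → all inputs occur → occurs.
Brake release unavailable [AND]: Door loop inoperative=occurs, Aft drive VFD 2 is out=not, C leveling sensor 2 failed=occurs → not all inputs occur → does not occur.
Drive chain 2 down [OR]: Brake release unavailable=not, #3 door operator 2 malfunctions=not → no input occurs → does not occur.
Elevator stuck between floors [AND]: Leveling path lost=occurs, Drive chain 2 down=not, #2 main contactor 2 is down=occurs, #3 door interlock 2 failed=occurs → not all inputs occur → does not occur.

No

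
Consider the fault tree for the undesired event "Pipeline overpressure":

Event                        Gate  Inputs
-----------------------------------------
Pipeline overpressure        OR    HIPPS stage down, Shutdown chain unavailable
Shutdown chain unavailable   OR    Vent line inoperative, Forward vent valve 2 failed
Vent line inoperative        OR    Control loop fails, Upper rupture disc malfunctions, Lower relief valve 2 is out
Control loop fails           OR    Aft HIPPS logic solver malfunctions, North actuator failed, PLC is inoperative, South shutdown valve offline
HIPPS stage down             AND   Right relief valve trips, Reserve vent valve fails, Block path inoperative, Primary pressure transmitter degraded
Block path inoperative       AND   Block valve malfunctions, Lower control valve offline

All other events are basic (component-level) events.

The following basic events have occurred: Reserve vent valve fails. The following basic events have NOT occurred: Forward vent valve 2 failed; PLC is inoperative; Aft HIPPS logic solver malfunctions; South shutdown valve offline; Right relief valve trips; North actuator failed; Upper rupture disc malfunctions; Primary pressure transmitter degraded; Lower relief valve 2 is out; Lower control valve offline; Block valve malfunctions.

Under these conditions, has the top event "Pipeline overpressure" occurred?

No

Block path inoperative [AND]: Block valve malfunctions=not, Lower control valve offline=not → not all inputs occur → does not occur.
HIPPS stage down [AND]: Right relief valve trips=not, Reserve vent valve fails=occurs, Block path inoperative=not, Primary pressure transmitter degraded=not → not all inputs occur → does not occur.
Control loop fails [OR]: Aft HIPPS logic solver malfunctions=not, North actuator failed=not, PLC is inoperative=not, South shutdown valve offline=not → no input occurs → does not occur.
Vent line inoperative [OR]: Control loop fails=not, Upper rupture disc malfunctions=not, Lower relief valve 2 is out=not → no input occurs → does not occur.
Shutdown chain unavailable [OR]: Vent line inoperative=not, Forward vent valve 2 failed=not → no input occurs → does not occur.
Pipeline overpressure [OR]: HIPPS stage down=not, Shutdown chain unavailable=not → no input occurs → does not occur.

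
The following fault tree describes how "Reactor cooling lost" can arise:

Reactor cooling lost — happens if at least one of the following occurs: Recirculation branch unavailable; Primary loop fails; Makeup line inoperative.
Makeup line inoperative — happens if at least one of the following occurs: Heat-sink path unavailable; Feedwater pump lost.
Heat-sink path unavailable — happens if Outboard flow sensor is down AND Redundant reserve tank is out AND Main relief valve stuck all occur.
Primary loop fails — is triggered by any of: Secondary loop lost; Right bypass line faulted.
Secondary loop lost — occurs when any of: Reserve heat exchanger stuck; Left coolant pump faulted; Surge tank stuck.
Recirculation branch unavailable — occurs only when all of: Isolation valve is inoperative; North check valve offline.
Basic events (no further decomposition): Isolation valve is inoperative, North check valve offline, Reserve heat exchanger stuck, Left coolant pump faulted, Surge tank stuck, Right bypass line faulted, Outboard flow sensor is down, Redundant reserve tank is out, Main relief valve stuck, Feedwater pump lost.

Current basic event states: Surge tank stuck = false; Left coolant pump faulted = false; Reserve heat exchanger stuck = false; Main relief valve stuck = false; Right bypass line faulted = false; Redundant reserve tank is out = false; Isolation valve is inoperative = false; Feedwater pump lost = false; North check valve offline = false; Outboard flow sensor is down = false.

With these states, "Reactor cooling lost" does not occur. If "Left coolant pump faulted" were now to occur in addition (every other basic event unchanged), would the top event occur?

Counterfactual: set "Left coolant pump faulted" to occurred.
Recirculation branch unavailable [AND]: Isolation valve is inoperative=not, North check valve offline=not → not all inputs occur → does not occur.
Secondary loop lost [OR]: Reserve heat exchanger stuck=not, Left coolant pump faulted=occurs, Surge tank stuck=not → at least one input occurs → occurs.
Primary loop fails [OR]: Secondary loop lost=occurs, Right bypass line faulted=not → at least one input occurs → occurs.
Heat-sink path unavailable [AND]: Outboard flow sensor is down=not, Redundant reserve tank is out=not, Main relief valve stuck=not → not all inputs occur → does not occur.
Makeup line inoperative [OR]: Heat-sink path unavailable=not, Feedwater pump lost=not → no input occurs → does not occur.
Reactor cooling lost [OR]: Recirculation branch unavailable=not, Primary loop fails=occurs, Makeup line inoperative=not → at least one input occurs → occurs.

Yes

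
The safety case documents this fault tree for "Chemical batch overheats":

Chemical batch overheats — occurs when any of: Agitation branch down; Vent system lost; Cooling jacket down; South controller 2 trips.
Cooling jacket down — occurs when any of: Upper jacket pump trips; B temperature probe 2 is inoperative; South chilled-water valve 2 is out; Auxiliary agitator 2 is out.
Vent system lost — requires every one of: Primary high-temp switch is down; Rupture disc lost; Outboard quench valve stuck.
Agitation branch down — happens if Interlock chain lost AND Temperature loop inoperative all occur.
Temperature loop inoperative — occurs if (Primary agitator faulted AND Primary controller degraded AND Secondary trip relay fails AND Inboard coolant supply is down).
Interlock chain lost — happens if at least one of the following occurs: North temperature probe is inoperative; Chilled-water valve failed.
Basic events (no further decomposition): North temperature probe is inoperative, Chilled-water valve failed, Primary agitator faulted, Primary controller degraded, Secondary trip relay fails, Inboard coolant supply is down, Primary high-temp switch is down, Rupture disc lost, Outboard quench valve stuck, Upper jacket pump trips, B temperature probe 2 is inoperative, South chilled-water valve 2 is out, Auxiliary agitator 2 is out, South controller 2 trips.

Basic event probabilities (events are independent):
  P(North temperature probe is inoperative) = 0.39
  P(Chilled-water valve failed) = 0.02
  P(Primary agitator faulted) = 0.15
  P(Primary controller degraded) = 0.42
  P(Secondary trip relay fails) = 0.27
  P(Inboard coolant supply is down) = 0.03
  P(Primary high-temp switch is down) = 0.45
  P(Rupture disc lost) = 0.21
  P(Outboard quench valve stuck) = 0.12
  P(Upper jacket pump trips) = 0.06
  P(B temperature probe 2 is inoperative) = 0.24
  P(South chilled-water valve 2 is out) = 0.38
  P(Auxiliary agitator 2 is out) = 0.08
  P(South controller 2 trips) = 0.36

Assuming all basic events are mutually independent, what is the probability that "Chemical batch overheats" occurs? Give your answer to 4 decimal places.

P(Interlock chain lost) [OR] = 1 − (1−0.39) × (1−0.02) = 0.402200
P(Temperature loop inoperative) [AND] = 0.15 × 0.42 × 0.27 × 0.03 = 0.000510
P(Agitation branch down) [AND] = 0.402200 × 0.000510 = 0.000205
P(Vent system lost) [AND] = 0.45 × 0.21 × 0.12 = 0.011340
P(Cooling jacket down) [OR] = 1 − (1−0.06) × (1−0.24) × (1−0.38) × (1−0.08) = 0.592506
P(Chemical batch overheats) [OR] = 1 − (1−0.000205) × (1−0.011340) × (1−0.592506) × (1−0.36) = 0.742214
Rounded to 4 decimal places: P(Chemical batch overheats) ≈ 0.7422.

0.7422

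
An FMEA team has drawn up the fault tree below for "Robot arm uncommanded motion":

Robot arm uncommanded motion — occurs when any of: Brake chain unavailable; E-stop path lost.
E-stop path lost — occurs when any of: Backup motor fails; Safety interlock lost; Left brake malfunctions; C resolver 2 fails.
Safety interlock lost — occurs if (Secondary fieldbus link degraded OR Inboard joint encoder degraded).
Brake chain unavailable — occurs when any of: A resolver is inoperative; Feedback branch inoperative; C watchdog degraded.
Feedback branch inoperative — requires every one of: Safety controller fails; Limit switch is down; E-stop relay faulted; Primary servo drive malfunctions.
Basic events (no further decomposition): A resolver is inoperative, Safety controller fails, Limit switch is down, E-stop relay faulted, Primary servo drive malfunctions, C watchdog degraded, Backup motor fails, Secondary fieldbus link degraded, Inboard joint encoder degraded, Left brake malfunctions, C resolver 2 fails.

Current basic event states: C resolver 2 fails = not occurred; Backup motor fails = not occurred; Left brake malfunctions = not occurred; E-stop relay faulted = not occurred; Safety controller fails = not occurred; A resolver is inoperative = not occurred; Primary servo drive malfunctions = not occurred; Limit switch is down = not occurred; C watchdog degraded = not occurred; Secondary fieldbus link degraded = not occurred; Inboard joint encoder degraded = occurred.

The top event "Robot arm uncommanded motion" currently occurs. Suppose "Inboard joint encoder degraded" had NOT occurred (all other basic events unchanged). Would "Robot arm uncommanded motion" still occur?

Counterfactual: set "Inboard joint encoder degraded" to not occurred.
Feedback branch inoperative [AND]: Safety controller fails=not, Limit switch is down=not, E-stop relay faulted=not, Primary servo drive malfunctions=not → not all inputs occur → does not occur.
Brake chain unavailable [OR]: A resolver is inoperative=not, Feedback branch inoperative=not, C watchdog degraded=not → no input occurs → does not occur.
Safety interlock lost [OR]: Secondary fieldbus link degraded=not, Inboard joint encoder degraded=not → no input occurs → does not occur.
E-stop path lost [OR]: Backup motor fails=not, Safety interlock lost=not, Left brake malfunctions=not, C resolver 2 fails=not → no input occurs → does not occur.
Robot arm uncommanded motion [OR]: Brake chain unavailable=not, E-stop path lost=not → no input occurs → does not occur.

No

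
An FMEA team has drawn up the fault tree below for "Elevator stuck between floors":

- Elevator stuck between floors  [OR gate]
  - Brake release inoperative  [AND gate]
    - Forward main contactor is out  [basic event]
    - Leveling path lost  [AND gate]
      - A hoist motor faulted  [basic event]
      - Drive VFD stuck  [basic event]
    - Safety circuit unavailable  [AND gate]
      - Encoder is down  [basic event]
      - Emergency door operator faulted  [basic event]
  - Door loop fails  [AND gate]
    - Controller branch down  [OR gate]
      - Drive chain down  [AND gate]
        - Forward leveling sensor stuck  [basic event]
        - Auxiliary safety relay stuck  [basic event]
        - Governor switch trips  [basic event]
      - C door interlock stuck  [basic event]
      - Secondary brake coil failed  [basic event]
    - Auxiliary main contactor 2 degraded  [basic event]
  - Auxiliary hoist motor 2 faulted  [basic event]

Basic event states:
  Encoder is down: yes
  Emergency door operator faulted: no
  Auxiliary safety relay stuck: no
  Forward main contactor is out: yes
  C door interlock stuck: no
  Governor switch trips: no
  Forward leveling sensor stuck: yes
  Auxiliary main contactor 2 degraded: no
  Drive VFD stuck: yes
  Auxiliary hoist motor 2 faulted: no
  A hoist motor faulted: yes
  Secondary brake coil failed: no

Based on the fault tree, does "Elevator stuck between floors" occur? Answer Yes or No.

No

Leveling path lost [AND]: A hoist motor faulted=occurs, Drive VFD stuck=occurs → all inputs occur → occurs.
Safety circuit unavailable [AND]: Encoder is down=occurs, Emergency door operator faulted=not → not all inputs occur → does not occur.
Brake release inoperative [AND]: Forward main contactor is out=occurs, Leveling path lost=occurs, Safety circuit unavailable=not → not all inputs occur → does not occur.
Drive chain down [AND]: Forward leveling sensor stuck=occurs, Auxiliary safety relay stuck=not, Governor switch trips=not → not all inputs occur → does not occur.
Controller branch down [OR]: Drive chain down=not, C door interlock stuck=not, Secondary brake coil failed=not → no input occurs → does not occur.
Door loop fails [AND]: Controller branch down=not, Auxiliary main contactor 2 degraded=not → not all inputs occur → does not occur.
Elevator stuck between floors [OR]: Brake release inoperative=not, Door loop fails=not, Auxiliary hoist motor 2 faulted=not → no input occurs → does not occur.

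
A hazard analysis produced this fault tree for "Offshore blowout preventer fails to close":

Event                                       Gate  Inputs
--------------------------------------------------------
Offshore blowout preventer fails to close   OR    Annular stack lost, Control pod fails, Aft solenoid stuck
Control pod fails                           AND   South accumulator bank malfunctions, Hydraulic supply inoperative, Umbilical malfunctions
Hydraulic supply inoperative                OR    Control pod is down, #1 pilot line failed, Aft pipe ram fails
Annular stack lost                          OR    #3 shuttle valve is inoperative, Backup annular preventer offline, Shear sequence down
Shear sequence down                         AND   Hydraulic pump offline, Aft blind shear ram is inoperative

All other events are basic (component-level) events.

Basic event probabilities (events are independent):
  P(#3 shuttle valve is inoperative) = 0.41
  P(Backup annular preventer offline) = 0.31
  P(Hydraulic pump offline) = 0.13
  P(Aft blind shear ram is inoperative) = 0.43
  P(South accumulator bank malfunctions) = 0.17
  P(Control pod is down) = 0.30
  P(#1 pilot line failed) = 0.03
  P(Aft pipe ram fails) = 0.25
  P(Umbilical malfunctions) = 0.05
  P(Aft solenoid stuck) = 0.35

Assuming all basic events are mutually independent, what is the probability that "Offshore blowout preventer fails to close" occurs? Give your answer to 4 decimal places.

0.7512

P(Shear sequence down) [AND] = 0.13 × 0.43 = 0.055900
P(Annular stack lost) [OR] = 1 − (1−0.41) × (1−0.31) × (1−0.055900) = 0.615657
P(Hydraulic supply inoperative) [OR] = 1 − (1−0.30) × (1−0.03) × (1−0.25) = 0.490750
P(Control pod fails) [AND] = 0.17 × 0.490750 × 0.05 = 0.004171
P(Offshore blowout preventer fails to close) [OR] = 1 − (1−0.615657) × (1−0.004171) × (1−0.35) = 0.751219
Rounded to 4 decimal places: P(Offshore blowout preventer fails to close) ≈ 0.7512.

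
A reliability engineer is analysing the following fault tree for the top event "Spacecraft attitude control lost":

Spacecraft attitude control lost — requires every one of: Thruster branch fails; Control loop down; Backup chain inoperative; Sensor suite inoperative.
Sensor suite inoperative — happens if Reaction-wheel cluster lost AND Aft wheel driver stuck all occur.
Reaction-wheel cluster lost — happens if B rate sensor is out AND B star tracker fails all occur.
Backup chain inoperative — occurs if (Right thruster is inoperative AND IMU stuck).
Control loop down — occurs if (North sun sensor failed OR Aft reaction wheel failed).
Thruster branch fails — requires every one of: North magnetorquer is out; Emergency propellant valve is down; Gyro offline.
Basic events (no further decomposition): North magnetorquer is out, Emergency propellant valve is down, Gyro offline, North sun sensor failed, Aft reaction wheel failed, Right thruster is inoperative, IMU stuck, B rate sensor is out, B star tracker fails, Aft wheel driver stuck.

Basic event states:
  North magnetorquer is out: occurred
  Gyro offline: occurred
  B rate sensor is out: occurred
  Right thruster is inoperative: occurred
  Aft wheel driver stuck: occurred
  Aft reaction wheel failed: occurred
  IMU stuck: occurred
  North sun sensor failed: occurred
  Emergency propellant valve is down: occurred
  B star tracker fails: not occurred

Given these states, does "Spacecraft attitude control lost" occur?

No

Thruster branch fails [AND]: North magnetorquer is out=occurs, Emergency propellant valve is down=occurs, Gyro offline=occurs → all inputs occur → occurs.
Control loop down [OR]: North sun sensor failed=occurs, Aft reaction wheel failed=occurs → at least one input occurs → occurs.
Backup chain inoperative [AND]: Right thruster is inoperative=occurs, IMU stuck=occurs → all inputs occur → occurs.
Reaction-wheel cluster lost [AND]: B rate sensor is out=occurs, B star tracker fails=not → not all inputs occur → does not occur.
Sensor suite inoperative [AND]: Reaction-wheel cluster lost=not, Aft wheel driver stuck=occurs → not all inputs occur → does not occur.
Spacecraft attitude control lost [AND]: Thruster branch fails=occurs, Control loop down=occurs, Backup chain inoperative=occurs, Sensor suite inoperative=not → not all inputs occur → does not occur.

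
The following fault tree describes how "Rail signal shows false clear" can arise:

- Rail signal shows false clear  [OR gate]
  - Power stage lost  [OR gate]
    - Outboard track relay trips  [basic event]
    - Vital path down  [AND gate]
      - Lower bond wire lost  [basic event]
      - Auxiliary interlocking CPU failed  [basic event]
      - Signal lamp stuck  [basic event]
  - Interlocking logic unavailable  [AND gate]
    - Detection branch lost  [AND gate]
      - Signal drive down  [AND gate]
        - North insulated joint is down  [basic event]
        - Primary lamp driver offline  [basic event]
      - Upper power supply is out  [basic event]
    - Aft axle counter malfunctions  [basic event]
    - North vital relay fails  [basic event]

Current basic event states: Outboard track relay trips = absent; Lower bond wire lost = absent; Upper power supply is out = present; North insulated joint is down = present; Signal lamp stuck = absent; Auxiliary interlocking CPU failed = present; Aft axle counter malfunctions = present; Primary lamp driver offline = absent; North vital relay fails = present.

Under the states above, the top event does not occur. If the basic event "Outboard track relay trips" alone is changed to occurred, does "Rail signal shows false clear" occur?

Yes

Counterfactual: set "Outboard track relay trips" to occurred.
Vital path down [AND]: Lower bond wire lost=not, Auxiliary interlocking CPU failed=occurs, Signal lamp stuck=not → not all inputs occur → does not occur.
Power stage lost [OR]: Outboard track relay trips=occurs, Vital path down=not → at least one input occurs → occurs.
Signal drive down [AND]: North insulated joint is down=occurs, Primary lamp driver offline=not → not all inputs occur → does not occur.
Detection branch lost [AND]: Signal drive down=not, Upper power supply is out=occurs → not all inputs occur → does not occur.
Interlocking logic unavailable [AND]: Detection branch lost=not, Aft axle counter malfunctions=occurs, North vital relay fails=occurs → not all inputs occur → does not occur.
Rail signal shows false clear [OR]: Power stage lost=occurs, Interlocking logic unavailable=not → at least one input occurs → occurs.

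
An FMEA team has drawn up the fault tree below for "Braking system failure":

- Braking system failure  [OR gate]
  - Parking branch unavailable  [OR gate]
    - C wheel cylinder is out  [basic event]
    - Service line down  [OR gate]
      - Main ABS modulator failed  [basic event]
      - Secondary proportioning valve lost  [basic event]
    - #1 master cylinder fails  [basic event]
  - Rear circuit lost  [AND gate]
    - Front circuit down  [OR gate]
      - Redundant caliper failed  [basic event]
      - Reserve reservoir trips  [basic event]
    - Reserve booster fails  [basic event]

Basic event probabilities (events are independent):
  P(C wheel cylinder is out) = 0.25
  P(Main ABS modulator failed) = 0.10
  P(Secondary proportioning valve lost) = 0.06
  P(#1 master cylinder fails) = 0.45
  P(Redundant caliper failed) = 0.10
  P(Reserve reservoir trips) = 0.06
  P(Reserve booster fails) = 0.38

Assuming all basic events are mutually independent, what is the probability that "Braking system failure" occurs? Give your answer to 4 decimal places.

P(Service line down) [OR] = 1 − (1−0.10) × (1−0.06) = 0.154000
P(Parking branch unavailable) [OR] = 1 − (1−0.25) × (1−0.154000) × (1−0.45) = 0.651025
P(Front circuit down) [OR] = 1 − (1−0.10) × (1−0.06) = 0.154000
P(Rear circuit lost) [AND] = 0.154000 × 0.38 = 0.058520
P(Braking system failure) [OR] = 1 − (1−0.651025) × (1−0.058520) = 0.671447
Rounded to 4 decimal places: P(Braking system failure) ≈ 0.6714.

0.6714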